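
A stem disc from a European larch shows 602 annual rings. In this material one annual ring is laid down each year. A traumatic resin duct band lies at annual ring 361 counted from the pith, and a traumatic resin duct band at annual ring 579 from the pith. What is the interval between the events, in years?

Separation: 579 − 361 = 218 annual rings.
That is 218 years at one annual ring per year.

218 yr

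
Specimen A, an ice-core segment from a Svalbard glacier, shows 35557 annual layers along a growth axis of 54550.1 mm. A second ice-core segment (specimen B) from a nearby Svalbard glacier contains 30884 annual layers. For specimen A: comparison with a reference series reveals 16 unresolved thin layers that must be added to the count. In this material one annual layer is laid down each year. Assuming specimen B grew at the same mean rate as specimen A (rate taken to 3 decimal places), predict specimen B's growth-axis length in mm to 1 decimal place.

47345.2 mm

Specimen A: adjusted count: 35557 + 16 = 35573 annual layers.
A: Extension rate ≈ 54550.1 / 35573 = 1.533 mm per year.
Length of B = 1.533 × 30884 = 47345.2 mm.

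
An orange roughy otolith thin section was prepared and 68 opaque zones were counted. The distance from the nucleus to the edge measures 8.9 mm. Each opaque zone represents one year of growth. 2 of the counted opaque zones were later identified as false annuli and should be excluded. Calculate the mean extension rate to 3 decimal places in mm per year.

Correcting the raw count gives 68 − 2 = 66 true opaque zones.
8.9 mm over 66 years gives 8.9 / 66 ≈ 0.135 mm per year.

0.135 mm per year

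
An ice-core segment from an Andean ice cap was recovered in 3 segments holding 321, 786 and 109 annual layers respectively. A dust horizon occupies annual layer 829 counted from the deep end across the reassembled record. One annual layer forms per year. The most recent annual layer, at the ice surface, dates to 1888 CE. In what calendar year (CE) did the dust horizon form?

Total annual layers = 321 + 786 + 109 = 1216.
1216 − 829 = 387 annual layers lie beyond the dust horizon toward the ice surface.
Counting back 387 years from 1888 CE places the dust horizon in 1888 − 387 = 1501 CE.

1501 CE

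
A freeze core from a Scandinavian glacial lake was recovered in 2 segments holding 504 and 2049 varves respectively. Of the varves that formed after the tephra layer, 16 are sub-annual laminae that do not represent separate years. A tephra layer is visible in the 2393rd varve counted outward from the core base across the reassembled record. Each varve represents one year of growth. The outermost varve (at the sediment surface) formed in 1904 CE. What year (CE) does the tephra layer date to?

1760 CE

Total varves = 504 + 2049 = 2553.
The tephra layer sits at varve 2393 from the core base, so 2553 − 2393 = 160 varves formed after it.
160 − 16 false = 144 true varves after the tephra layer.
The varve at the sediment surface is 1904 CE, so the tephra layer dates to 1904 − 144 = 1760 CE.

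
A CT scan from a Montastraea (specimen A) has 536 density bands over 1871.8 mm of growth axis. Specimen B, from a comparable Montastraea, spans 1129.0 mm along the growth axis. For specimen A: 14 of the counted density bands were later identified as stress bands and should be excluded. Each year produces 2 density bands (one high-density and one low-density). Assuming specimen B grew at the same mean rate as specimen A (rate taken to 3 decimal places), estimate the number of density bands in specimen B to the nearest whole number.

315 density bands

Specimen A: true density band count = 536 − 14 = 522.
Specimen A: 522 density bands at 2 per year is 522 / 2 = 261 years.
A: 1871.8 mm over 261 years gives 1871.8 / 261 ≈ 7.172 mm/year.
B spans 1129.0 / 7.172 = 157.42 years; at 2 density bands per year that is 157.42 × 2 ≈ 315 density bands.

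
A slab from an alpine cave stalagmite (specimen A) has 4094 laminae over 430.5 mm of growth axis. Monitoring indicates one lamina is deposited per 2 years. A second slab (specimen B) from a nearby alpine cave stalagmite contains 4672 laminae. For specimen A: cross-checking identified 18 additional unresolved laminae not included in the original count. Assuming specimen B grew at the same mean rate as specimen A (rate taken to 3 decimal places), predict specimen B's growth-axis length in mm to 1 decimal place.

Specimen A: correcting the raw count gives 4094 + 18 = 4112 true laminae.
Specimen A: at 2 years per lamina, 4112 × 2 = 8224 years.
A: 430.5 mm over 8224 years gives 430.5 / 8224 ≈ 0.052 mm/year.
Specimen B: 4672 laminae at 2 years each span 4672 × 2 = 9344 years. B's length ≈ 0.052 × 9344 = 485.9 mm.

485.9 mm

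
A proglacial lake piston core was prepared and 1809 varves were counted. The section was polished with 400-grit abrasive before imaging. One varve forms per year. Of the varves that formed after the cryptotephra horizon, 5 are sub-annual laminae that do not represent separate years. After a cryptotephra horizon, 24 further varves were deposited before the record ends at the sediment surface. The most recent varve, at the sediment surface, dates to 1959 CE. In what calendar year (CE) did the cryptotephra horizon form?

1940 CE

There are 24 varves younger than the cryptotephra horizon.
24 − 5 false = 19 true varves after the cryptotephra horizon.
1959 − 19 = 1940 CE.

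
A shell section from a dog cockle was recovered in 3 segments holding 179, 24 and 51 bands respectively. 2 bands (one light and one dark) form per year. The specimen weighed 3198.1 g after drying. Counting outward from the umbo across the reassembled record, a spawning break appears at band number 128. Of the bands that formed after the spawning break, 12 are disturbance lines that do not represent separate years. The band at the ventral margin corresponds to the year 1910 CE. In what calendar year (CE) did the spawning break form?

1853 CE

Total bands = 179 + 24 + 51 = 254.
The spawning break sits at band 128 from the umbo, so 254 − 128 = 126 bands formed after it.
Excluding 12 false bands: 126 − 12 = 114.
114 bands at 2 per year is 114 / 2 = 57 years.
The band at the ventral margin is 1910 CE, so the spawning break dates to 1910 − 57 = 1853 CE.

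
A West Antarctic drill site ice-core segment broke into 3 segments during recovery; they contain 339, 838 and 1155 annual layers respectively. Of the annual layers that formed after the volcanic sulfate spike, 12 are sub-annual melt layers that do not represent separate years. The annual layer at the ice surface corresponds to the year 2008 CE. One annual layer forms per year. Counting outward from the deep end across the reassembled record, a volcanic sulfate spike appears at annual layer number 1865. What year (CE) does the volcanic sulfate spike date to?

Total annual layers = 339 + 838 + 1155 = 2332.
The volcanic sulfate spike sits at annual layer 1865 from the deep end, so 2332 − 1865 = 467 annual layers formed after it.
467 − 12 false = 455 true annual layers after the volcanic sulfate spike.
2008 − 455 = 1553 CE.

1553 CE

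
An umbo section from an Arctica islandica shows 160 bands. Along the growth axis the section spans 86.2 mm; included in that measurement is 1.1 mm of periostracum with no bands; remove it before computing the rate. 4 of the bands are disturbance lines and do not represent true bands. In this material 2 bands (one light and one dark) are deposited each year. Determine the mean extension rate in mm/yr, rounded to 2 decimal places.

Adjusted count: 160 − 4 = 156 bands.
156 bands at 2 per year is 156 / 2 = 78 years.
The growth record spans 86.2 − 1.1 = 85.1 mm.
Extension rate ≈ 85.1 / 78 = 1.09 mm/yr.

1.09 mm/yr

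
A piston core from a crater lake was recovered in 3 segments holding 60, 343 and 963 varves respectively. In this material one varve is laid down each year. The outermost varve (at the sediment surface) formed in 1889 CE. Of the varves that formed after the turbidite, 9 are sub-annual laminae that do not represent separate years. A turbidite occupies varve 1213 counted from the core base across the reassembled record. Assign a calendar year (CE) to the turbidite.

Total varves = 60 + 343 + 963 = 1366.
The turbidite sits at varve 1213 from the core base, so 1366 − 1213 = 153 varves formed after it.
153 − 9 false = 144 true varves after the turbidite.
Counting back 144 years from 1889 CE places the turbidite in 1889 − 144 = 1745 CE.

1745 CE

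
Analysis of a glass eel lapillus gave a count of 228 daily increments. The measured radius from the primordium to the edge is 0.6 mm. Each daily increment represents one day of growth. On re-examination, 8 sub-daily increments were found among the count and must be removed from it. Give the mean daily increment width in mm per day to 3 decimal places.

0.003 mm per day

Correcting the raw count gives 228 − 8 = 220 true daily increments.
0.6 mm over 220 days gives 0.6 / 220 ≈ 0.003 mm per day.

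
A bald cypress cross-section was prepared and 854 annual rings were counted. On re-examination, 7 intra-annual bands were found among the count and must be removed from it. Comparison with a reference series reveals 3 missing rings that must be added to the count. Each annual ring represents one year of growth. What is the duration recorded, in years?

After corrections the count is 854 − 7 + 3 = 850 annual rings.
With a one-to-one annual ring periodicity this is 850 years.

850 years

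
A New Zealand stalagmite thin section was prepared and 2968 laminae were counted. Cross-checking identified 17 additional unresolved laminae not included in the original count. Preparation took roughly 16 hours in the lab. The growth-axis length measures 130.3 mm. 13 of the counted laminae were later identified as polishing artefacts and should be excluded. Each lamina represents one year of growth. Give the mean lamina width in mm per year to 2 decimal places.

0.04 mm per year

Correcting the raw count gives 2968 − 13 + 17 = 2972 true laminae.
130.3 mm over 2972 years gives 130.3 / 2972 ≈ 0.04 mm per year.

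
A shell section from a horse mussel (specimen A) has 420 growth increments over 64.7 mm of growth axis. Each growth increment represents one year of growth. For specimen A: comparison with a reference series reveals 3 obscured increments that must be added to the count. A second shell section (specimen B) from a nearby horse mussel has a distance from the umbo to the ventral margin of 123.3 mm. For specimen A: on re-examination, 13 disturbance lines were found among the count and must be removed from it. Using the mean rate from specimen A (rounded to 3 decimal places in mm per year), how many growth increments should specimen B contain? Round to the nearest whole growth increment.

Specimen A: correcting the raw count gives 420 − 13 + 3 = 410 true growth increments.
A: 64.7 mm over 410 years gives 64.7 / 410 ≈ 0.158 mm per year.
Specimen B: 123.3 mm / 0.158 mm per year = 780.38 years ≈ 780 growth increments.

780 growth increments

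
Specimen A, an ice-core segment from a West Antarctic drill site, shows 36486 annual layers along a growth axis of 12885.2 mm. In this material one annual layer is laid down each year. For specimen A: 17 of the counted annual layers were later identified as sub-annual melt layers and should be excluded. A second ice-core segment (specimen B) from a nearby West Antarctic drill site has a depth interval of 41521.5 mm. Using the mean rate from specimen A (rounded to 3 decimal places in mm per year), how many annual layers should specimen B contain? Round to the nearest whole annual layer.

Specimen A: adjusted count: 36486 − 17 = 36469 annual layers.
A: 12885.2 mm over 36469 years gives 12885.2 / 36469 ≈ 0.353 mm/yr.
For B, 41521.5 / 0.353 = 117624.65 years ≈ 117625 annual layers.

117625 annual layers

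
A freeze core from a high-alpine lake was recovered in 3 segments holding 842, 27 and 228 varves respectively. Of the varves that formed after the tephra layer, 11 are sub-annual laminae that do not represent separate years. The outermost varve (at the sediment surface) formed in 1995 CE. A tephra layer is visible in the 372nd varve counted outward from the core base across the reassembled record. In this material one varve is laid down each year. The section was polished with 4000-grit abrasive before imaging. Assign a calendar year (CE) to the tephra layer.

1281 CE

Total varves = 842 + 27 + 228 = 1097.
The tephra layer sits at varve 372 from the core base, so 1097 − 372 = 725 varves formed after it.
725 − 11 false = 714 true varves after the tephra layer.
Counting back 714 years from 1995 CE places the tephra layer in 1995 − 714 = 1281 CE.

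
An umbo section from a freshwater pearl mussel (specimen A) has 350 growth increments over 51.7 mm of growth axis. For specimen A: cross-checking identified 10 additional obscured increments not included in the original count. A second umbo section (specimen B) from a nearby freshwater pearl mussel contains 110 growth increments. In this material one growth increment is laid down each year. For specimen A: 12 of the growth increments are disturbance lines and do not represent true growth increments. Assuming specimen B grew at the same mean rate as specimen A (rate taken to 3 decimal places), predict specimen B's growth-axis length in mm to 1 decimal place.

Specimen A: correcting the raw count gives 350 − 12 + 10 = 348 true growth increments.
A: Mean rate = 51.7 mm / 348 years ≈ 0.149 mm/year.
For B, 0.149 mm/year × 110 years = 16.4 mm.

16.4 mm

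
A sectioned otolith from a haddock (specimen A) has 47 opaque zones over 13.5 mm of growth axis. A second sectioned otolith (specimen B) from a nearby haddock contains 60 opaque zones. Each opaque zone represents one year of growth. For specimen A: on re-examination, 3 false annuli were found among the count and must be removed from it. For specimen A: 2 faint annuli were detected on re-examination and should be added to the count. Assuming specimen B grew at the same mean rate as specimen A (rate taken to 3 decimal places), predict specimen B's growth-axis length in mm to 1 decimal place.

17.6 mm

Specimen A: adjusted count: 47 − 3 + 2 = 46 opaque zones.
A: Mean rate = 13.5 mm / 46 years ≈ 0.293 mm/year.
For B, 0.293 mm/year × 60 years = 17.6 mm.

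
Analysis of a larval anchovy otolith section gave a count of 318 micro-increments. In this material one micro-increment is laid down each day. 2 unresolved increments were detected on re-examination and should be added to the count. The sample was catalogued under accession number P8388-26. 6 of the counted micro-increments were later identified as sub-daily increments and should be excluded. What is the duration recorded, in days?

True micro-increment count = 318 − 6 + 2 = 314.
One micro-increment per day makes the duration 314 days.

314 d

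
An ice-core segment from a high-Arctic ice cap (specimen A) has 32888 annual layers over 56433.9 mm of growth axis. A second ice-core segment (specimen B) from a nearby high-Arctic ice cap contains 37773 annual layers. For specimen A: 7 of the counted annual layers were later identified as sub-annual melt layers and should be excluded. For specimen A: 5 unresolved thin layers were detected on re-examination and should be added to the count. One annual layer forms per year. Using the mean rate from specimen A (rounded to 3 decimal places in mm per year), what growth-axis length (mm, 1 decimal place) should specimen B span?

Specimen A: after corrections the count is 32888 − 7 + 5 = 32886 annual layers.
A: 56433.9 mm over 32886 years gives 56433.9 / 32886 ≈ 1.716 mm per year.
For B, 1.716 mm/year × 37773 years = 64818.5 mm.

64818.5 mm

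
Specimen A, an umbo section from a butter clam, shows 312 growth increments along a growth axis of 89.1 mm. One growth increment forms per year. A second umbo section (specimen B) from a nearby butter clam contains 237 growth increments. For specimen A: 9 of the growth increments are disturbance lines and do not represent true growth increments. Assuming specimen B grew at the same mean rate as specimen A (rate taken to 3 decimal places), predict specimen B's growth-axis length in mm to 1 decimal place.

69.7 mm

Specimen A: correcting the raw count gives 312 − 9 = 303 true growth increments.
A: 89.1 mm over 303 years gives 89.1 / 303 ≈ 0.294 mm/yr.
B's length ≈ 0.294 × 237 = 69.7 mm.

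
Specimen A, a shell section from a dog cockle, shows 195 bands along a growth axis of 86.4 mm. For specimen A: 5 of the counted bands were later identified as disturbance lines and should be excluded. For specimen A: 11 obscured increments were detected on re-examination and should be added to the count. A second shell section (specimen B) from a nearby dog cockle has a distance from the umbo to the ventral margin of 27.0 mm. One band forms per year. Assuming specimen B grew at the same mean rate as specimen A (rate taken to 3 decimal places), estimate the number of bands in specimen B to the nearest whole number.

Specimen A: after corrections the count is 195 − 5 + 11 = 201 bands.
A: Extension rate ≈ 86.4 / 201 = 0.430 mm/yr.
For B, 27.0 / 0.430 = 62.79 years ≈ 63 bands.

63 bands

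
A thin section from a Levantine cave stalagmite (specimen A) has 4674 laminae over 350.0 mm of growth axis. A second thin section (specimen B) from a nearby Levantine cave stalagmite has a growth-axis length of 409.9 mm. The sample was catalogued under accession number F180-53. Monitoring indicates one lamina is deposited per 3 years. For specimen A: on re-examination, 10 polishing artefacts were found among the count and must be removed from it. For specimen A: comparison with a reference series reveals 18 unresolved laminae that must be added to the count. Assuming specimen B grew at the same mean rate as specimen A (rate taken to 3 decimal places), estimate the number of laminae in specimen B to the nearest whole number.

5465 laminae

Specimen A: correcting the raw count gives 4674 − 10 + 18 = 4682 true laminae.
Specimen A: at 3 years per lamina, 4682 × 3 = 14046 years.
A: 350.0 mm over 14046 years gives 350.0 / 14046 ≈ 0.025 mm/year.
For B, 409.9 / 0.025 = 16396.00 years; at 3 years per lamina that is 16396.00 / 3 ≈ 5465 laminae.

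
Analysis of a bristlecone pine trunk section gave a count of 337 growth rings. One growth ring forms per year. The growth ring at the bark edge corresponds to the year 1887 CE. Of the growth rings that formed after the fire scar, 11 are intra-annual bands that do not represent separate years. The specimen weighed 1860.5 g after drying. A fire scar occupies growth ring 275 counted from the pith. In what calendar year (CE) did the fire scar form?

The fire scar sits at growth ring 275 from the pith, so 337 − 275 = 62 growth rings formed after it.
Removing the 11 false growth rings leaves 62 − 11 = 51 true growth rings beyond the fire scar.
The growth ring at the bark edge is 1887 CE, so the fire scar dates to 1887 − 51 = 1836 CE.

1836 CE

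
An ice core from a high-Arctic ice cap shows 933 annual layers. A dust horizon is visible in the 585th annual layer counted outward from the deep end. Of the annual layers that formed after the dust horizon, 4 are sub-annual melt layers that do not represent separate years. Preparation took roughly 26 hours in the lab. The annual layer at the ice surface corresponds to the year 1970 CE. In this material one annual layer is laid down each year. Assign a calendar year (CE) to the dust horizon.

1626 CE

Between annual layer 585 and the ice surface there are 933 − 585 = 348 annual layers.
348 − 4 false = 344 true annual layers after the dust horizon.
The annual layer at the ice surface is 1970 CE, so the dust horizon dates to 1970 − 344 = 1626 CE.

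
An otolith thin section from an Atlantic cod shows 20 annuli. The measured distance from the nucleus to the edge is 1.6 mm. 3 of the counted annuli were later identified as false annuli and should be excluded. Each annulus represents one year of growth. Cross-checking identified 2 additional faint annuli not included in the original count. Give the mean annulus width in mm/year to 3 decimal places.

0.084 mm/year

Correcting the raw count gives 20 − 3 + 2 = 19 true annuli.
Extension rate ≈ 1.6 / 19 = 0.084 mm/year.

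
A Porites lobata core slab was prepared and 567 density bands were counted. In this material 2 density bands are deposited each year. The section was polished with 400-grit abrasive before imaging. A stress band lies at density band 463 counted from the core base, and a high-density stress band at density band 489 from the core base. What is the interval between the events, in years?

13 yr

Separation: 489 − 463 = 26 density bands.
Dividing by 2 density bands per year: 26 / 2 = 13 years.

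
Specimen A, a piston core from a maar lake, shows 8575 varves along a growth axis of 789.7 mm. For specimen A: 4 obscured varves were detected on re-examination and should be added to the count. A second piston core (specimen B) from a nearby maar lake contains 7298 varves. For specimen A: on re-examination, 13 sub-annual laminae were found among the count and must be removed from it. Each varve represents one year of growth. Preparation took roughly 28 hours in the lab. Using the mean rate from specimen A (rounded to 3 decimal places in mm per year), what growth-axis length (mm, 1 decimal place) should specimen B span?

671.4 mm

Specimen A: after corrections the count is 8575 − 13 + 4 = 8566 varves.
A: Extension rate ≈ 789.7 / 8566 = 0.092 mm/yr.
Length of B = 0.092 × 7298 = 671.4 mm.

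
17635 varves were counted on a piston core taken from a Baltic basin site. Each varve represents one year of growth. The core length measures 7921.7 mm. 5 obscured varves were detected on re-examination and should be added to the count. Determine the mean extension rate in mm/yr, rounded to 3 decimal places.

0.449 mm/yr

Adjusted count: 17635 + 5 = 17640 varves.
7921.7 mm over 17640 years gives 7921.7 / 17640 ≈ 0.449 mm/yr.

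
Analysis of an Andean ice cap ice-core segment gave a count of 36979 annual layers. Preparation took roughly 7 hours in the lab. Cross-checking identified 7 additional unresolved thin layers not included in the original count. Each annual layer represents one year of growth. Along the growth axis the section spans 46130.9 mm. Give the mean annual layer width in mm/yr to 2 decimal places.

Adjusted count: 36979 + 7 = 36986 annual layers.
Extension rate ≈ 46130.9 / 36986 = 1.25 mm/yr.

1.25 mm/yr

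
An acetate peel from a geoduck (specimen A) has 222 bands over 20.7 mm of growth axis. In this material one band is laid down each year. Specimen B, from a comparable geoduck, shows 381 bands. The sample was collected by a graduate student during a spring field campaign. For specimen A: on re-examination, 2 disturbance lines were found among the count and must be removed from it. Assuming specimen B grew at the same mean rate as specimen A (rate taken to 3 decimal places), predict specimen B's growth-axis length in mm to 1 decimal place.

35.8 mm

Specimen A: adjusted count: 222 − 2 = 220 bands.
A: 20.7 mm over 220 years gives 20.7 / 220 ≈ 0.094 mm/yr.
B's length ≈ 0.094 × 381 = 35.8 mm.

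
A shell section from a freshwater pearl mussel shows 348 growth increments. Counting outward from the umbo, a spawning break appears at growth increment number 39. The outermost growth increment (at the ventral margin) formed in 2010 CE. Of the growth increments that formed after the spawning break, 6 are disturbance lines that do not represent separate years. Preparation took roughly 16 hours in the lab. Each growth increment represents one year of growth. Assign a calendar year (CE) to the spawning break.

Between growth increment 39 and the ventral margin there are 348 − 39 = 309 growth increments.
309 − 6 false = 303 true growth increments after the spawning break.
2010 − 303 = 1707 CE.

1707 CE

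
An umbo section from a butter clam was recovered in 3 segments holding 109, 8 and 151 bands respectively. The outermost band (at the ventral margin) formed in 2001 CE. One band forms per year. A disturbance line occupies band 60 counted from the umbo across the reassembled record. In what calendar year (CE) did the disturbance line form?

1793 CE

Total bands = 109 + 8 + 151 = 268.
268 − 60 = 208 bands lie beyond the disturbance line toward the ventral margin.
The band at the ventral margin is 2001 CE, so the disturbance line dates to 2001 − 208 = 1793 CE.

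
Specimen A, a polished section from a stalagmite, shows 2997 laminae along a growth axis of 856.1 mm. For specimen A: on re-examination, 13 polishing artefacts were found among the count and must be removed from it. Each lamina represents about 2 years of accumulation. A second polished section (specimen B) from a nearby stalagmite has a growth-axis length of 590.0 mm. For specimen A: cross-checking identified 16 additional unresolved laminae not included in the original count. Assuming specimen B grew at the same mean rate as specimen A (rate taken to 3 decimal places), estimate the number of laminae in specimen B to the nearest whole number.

2063 laminae

Specimen A: adjusted count: 2997 − 13 + 16 = 3000 laminae.
Specimen A: multiplying by 2 years per lamina: 3000 × 2 = 6000 years.
A: Extension rate ≈ 856.1 / 6000 = 0.143 mm/year.
For B, 590.0 / 0.143 = 4125.87 years; at 2 years per lamina that is 4125.87 / 2 ≈ 2063 laminae.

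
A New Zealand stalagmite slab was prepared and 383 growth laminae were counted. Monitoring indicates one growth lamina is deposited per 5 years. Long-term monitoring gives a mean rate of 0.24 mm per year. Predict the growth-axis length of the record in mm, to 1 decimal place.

459.6 mm

At 5 years per growth lamina, 383 × 5 = 1915 years.
1915 years at 0.24 mm/year gives 0.24 × 1915 = 459.6 mm.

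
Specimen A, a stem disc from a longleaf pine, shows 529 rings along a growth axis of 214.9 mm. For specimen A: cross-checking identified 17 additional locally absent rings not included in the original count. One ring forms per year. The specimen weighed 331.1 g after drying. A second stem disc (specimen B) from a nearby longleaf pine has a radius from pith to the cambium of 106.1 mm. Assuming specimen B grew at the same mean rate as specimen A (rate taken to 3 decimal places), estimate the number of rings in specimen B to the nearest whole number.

Specimen A: after corrections the count is 529 + 17 = 546 rings.
A: Extension rate ≈ 214.9 / 546 = 0.394 mm/yr.
For B, 106.1 / 0.394 = 269.29 years ≈ 269 rings.

269 rings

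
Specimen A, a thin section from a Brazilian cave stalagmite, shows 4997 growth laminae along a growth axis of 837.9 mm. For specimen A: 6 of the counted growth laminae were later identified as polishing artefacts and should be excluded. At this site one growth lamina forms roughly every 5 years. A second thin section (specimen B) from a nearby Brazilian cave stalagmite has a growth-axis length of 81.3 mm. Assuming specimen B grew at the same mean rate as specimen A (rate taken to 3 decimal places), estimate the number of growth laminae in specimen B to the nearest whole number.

Specimen A: correcting the raw count gives 4997 − 6 = 4991 true growth laminae.
Specimen A: 4991 growth laminae at 5 years each span 4991 × 5 = 24955 years.
A: Extension rate ≈ 837.9 / 24955 = 0.034 mm/year.
B spans 81.3 / 0.034 = 2391.18 years; at 5 years per growth lamina that is 2391.18 / 5 ≈ 478 growth laminae.

478 growth laminae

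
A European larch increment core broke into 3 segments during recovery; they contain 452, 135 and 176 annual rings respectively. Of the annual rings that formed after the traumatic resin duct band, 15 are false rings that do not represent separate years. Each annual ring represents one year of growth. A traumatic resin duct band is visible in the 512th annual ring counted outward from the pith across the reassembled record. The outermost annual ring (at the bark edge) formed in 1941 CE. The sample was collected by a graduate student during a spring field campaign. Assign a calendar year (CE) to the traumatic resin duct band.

Total annual rings = 452 + 135 + 176 = 763.
763 − 512 = 251 annual rings lie beyond the traumatic resin duct band toward the bark edge.
Excluding 15 false annual rings: 251 − 15 = 236.
The annual ring at the bark edge is 1941 CE, so the traumatic resin duct band dates to 1941 − 236 = 1705 CE.

1705 CE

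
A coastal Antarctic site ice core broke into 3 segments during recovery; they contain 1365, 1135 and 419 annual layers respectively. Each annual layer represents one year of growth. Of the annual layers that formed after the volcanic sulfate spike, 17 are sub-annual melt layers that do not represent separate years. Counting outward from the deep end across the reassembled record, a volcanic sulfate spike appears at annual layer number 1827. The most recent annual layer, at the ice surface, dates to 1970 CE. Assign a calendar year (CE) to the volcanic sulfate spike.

Total annual layers = 1365 + 1135 + 419 = 2919.
The volcanic sulfate spike sits at annual layer 1827 from the deep end, so 2919 − 1827 = 1092 annual layers formed after it.
1092 − 17 false = 1075 true annual layers after the volcanic sulfate spike.
The annual layer at the ice surface is 1970 CE, so the volcanic sulfate spike dates to 1970 − 1075 = 895 CE.

895 CE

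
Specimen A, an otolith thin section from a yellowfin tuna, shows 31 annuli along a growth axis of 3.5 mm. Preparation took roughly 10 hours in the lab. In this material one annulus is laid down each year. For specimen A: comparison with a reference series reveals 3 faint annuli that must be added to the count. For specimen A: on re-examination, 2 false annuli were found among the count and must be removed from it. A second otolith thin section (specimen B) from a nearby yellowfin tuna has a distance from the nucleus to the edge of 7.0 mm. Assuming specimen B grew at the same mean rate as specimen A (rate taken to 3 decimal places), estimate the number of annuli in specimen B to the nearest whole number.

64 annuli

Specimen A: true annulus count = 31 − 2 + 3 = 32.
A: Extension rate ≈ 3.5 / 32 = 0.109 mm/year.
Specimen B: 7.0 mm / 0.109 mm per year = 64.22 years ≈ 64 annuli.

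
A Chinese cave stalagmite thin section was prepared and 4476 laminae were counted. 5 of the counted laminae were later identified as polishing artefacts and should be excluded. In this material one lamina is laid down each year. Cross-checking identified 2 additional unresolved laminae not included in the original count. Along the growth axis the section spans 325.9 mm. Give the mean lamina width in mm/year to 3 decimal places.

0.073 mm/year

Correcting the raw count gives 4476 − 5 + 2 = 4473 true laminae.
Mean rate = 325.9 mm / 4473 years ≈ 0.073 mm/year.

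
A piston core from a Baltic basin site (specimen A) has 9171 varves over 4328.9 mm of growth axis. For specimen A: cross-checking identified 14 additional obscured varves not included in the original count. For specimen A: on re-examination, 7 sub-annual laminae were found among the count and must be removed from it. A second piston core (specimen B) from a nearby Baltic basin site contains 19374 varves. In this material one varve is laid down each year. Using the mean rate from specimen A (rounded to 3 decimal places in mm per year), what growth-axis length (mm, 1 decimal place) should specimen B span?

Specimen A: true varve count = 9171 − 7 + 14 = 9178.
A: Extension rate ≈ 4328.9 / 9178 = 0.472 mm per year.
Length of B = 0.472 × 19374 = 9144.5 mm.

9144.5 mm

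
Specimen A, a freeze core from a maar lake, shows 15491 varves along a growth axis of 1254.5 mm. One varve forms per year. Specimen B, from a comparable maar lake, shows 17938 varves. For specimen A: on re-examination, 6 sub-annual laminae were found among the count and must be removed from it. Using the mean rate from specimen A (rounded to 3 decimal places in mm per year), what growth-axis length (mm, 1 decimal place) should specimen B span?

1453.0 mm

Specimen A: after corrections the count is 15491 − 6 = 15485 varves.
A: Mean rate = 1254.5 mm / 15485 years ≈ 0.081 mm/yr.
For B, 0.081 mm/year × 17938 years = 1453.0 mm.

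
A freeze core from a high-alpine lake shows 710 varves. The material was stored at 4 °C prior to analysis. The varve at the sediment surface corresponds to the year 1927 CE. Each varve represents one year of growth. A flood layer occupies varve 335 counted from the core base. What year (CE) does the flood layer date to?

710 − 335 = 375 varves lie beyond the flood layer toward the sediment surface.
1927 − 375 = 1552 CE.

1552 CE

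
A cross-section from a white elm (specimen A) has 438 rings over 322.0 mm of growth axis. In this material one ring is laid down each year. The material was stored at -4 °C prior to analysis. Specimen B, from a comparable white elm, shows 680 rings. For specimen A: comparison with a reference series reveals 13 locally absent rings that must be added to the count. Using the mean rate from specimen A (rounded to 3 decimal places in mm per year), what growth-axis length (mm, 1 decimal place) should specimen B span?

485.5 mm

Specimen A: after corrections the count is 438 + 13 = 451 rings.
A: Mean rate = 322.0 mm / 451 years ≈ 0.714 mm per year.
B's length ≈ 0.714 × 680 = 485.5 mm.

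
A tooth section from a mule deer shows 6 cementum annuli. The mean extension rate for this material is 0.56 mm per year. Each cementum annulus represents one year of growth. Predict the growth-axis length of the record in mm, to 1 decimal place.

The record spans 6 years at 0.56 mm per year.
Predicted length = 0.56 mm/year × 6 years = 3.4 mm.

3.4 mm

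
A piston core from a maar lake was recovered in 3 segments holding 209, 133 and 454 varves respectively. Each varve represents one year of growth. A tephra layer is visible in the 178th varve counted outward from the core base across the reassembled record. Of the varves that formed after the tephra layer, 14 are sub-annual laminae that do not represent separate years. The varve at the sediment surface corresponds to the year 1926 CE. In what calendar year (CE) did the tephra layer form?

1322 CE

Total varves = 209 + 133 + 454 = 796.
The tephra layer sits at varve 178 from the core base, so 796 − 178 = 618 varves formed after it.
618 − 14 false = 604 true varves after the tephra layer.
1926 − 604 = 1322 CE.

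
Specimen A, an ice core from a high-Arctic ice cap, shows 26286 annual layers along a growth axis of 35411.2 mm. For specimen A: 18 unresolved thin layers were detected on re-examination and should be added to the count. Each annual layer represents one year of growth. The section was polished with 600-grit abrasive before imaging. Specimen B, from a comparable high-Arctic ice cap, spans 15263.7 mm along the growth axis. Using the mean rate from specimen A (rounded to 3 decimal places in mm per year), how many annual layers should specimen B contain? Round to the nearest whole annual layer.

11340 annual layers

Specimen A: adjusted count: 26286 + 18 = 26304 annual layers.
A: 35411.2 mm over 26304 years gives 35411.2 / 26304 ≈ 1.346 mm/year.
Specimen B: 15263.7 mm / 1.346 mm per year = 11340.04 years ≈ 11340 annual layers.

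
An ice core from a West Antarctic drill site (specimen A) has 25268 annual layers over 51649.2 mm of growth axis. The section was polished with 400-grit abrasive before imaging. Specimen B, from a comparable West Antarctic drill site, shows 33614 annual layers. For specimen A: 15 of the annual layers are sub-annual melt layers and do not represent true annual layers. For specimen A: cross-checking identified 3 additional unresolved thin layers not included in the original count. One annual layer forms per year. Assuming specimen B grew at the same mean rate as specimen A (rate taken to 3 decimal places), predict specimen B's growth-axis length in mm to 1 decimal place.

Specimen A: correcting the raw count gives 25268 − 15 + 3 = 25256 true annual layers.
A: Mean rate = 51649.2 mm / 25256 years ≈ 2.045 mm/year.
B's length ≈ 2.045 × 33614 = 68740.6 mm.

68740.6 mm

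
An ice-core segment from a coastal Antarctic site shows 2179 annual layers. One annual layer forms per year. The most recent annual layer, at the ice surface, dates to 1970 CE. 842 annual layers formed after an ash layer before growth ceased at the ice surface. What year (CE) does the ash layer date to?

842 annual layers post-date the ash layer.
1970 − 842 = 1128 CE.

1128 CE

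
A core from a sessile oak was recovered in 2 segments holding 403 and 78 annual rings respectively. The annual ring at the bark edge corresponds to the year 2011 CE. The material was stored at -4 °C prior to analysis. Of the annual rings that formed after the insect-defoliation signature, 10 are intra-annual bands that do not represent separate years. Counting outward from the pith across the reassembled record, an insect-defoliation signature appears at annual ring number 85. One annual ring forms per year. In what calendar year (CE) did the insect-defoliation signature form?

Total annual rings = 403 + 78 = 481.
Between annual ring 85 and the bark edge there are 481 − 85 = 396 annual rings.
396 − 10 false = 386 true annual rings after the insect-defoliation signature.
The annual ring at the bark edge is 2011 CE, so the insect-defoliation signature dates to 2011 − 386 = 1625 CE.

1625 CE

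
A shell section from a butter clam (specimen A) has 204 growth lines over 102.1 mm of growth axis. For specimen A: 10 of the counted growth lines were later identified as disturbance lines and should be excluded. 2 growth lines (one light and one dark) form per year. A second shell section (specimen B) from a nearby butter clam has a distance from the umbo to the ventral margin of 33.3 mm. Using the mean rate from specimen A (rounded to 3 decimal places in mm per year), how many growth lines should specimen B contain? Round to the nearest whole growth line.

63 growth lines

Specimen A: adjusted count: 204 − 10 = 194 growth lines.
Specimen A: with 2 growth lines per year, 194 / 2 = 97 years.
A: 102.1 mm over 97 years gives 102.1 / 97 ≈ 1.053 mm per year.
B spans 33.3 / 1.053 = 31.62 years; at 2 growth lines per year that is 31.62 × 2 ≈ 63 growth lines.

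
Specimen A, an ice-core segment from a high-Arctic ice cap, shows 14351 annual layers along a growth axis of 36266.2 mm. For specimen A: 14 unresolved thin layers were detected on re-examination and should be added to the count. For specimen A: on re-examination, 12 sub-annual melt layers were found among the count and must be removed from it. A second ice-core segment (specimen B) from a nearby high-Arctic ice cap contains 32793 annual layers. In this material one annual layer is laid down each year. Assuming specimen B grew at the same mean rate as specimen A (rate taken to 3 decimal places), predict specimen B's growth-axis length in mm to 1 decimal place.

Specimen A: correcting the raw count gives 14351 − 12 + 14 = 14353 true annual layers.
A: 36266.2 mm over 14353 years gives 36266.2 / 14353 ≈ 2.527 mm/yr.
B's length ≈ 2.527 × 32793 = 82867.9 mm.

82867.9 mm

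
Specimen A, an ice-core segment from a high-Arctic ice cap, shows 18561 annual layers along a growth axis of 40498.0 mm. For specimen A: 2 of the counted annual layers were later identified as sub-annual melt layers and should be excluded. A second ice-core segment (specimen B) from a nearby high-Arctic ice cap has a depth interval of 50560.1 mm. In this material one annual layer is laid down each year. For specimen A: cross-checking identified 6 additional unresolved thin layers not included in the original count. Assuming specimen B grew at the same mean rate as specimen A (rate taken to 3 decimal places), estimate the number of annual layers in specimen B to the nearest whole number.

Specimen A: after corrections the count is 18561 − 2 + 6 = 18565 annual layers.
A: Extension rate ≈ 40498.0 / 18565 = 2.181 mm per year.
B spans 50560.1 / 2.181 = 23182.07 years ≈ 23182 annual layers.

23182 annual layers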